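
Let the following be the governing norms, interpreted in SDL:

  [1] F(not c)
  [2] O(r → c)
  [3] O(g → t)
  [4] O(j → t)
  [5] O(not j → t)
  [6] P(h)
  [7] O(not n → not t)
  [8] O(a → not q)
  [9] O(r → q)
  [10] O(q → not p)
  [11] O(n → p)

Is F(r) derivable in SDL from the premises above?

Premises 5 and 4 cover both cases: O(not j → t) and O(j → t). Since not j ∨ j is a tautology, O(t) follows.
The contrapositive of premise 7 (O(not n → not t)) is O(t → n), and O(t) is already established, so O(n).
Applying K to premise 11 (O(n → p)) and O(n) yields O(p).
Premise 10, O(q → not p), contraposes to O(p → not q); with O(p) we get O(not q).
Premise 9, O(r → q), contraposes to O(not q → not r); with O(not q) we get O(not r).
Premises 1, 2, 3, 6, 8 do not contribute to this derivation.
So O(not r) holds, i.e. F(r). The claim follows.

Yes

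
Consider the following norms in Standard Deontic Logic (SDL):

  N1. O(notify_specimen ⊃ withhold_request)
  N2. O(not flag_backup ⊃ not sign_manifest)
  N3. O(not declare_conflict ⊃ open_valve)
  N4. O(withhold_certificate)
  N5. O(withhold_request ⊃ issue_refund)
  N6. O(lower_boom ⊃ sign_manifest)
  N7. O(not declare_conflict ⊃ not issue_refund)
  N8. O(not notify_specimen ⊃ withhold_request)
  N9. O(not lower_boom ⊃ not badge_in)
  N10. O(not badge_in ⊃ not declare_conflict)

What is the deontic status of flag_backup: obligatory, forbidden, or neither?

By case analysis on notify_specimen: premise 1 gives O(notify_specimen ⊃ withhold_request) and premise 8 gives O(not notify_specimen ⊃ withhold_request), so O(withhold_request) either way.
Applying K to premise 5 (O(withhold_request ⊃ issue_refund)) and O(withhold_request) yields O(issue_refund).
The contrapositive of premise 7 (O(not declare_conflict ⊃ not issue_refund)) is O(issue_refund ⊃ declare_conflict), and O(issue_refund) is already established, so O(declare_conflict).
Premise 10 is O(not badge_in ⊃ not declare_conflict); contrapositively O(declare_conflict ⊃ badge_in). Since O(declare_conflict) holds, K gives O(badge_in).
Premise 9 is O(not lower_boom ⊃ not badge_in); contrapositively O(badge_in ⊃ lower_boom). Since O(badge_in) holds, K gives O(lower_boom).
With premise 6, O(lower_boom ⊃ sign_manifest), the K-axiom yields O(sign_manifest).
Premise 2, O(not flag_backup ⊃ not sign_manifest), contraposes to O(sign_manifest ⊃ flag_backup); with O(sign_manifest) we get O(flag_backup).
Premises 3, 4 do not contribute to this derivation.
Hence flag_backup is obligatory.

Obligatory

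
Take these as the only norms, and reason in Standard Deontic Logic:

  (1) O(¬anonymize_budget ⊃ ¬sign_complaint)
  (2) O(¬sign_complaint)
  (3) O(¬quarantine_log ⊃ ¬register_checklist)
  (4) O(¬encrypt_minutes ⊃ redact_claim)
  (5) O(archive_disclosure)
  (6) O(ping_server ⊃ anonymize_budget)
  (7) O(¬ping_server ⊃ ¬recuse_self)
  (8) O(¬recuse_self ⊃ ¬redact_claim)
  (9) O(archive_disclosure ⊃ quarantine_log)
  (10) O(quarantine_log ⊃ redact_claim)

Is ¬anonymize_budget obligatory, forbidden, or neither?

Premise 5 states O(archive_disclosure) outright.
Premise 9 is O(archive_disclosure ⊃ quarantine_log); since O(archive_disclosure), deontic closure gives O(quarantine_log).
With premise 10, O(quarantine_log ⊃ redact_claim), the K-axiom yields O(redact_claim).
Premise 8 is O(¬recuse_self ⊃ ¬redact_claim); contrapositively O(redact_claim ⊃ recuse_self). Since O(redact_claim) holds, K gives O(recuse_self).
Premise 7, O(¬ping_server ⊃ ¬recuse_self), contraposes to O(recuse_self ⊃ ping_server); with O(recuse_self) we get O(ping_server).
Applying K to premise 6 (O(ping_server ⊃ anonymize_budget)) and O(ping_server) yields O(anonymize_budget).
Premises 1, 2, 3, 4 do not contribute to this derivation.
Thus O(anonymize_budget), which is F(¬anonymize_budget): ¬anonymize_budget is forbidden.

Forbidden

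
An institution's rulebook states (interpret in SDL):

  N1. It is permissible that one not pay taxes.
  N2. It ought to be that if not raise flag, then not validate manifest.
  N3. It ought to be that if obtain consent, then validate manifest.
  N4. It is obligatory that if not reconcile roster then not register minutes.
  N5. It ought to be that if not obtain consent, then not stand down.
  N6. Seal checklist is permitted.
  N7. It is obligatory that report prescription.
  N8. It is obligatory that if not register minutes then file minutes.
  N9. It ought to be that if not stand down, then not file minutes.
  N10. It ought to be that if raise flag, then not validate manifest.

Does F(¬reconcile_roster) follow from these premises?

By case analysis on ¬raise_flag: premise 2 gives O(¬raise_flag → ¬validate_manifest) and premise 10 gives O(raise_flag → ¬validate_manifest), so O(¬validate_manifest) either way.
Premise 3 is O(obtain_consent → validate_manifest); contrapositively O(¬validate_manifest → ¬obtain_consent). Since O(¬validate_manifest) holds, K gives O(¬obtain_consent).
With premise 5, O(¬obtain_consent → ¬stand_down), the K-axiom yields O(¬stand_down).
Premise 9 is O(¬stand_down → ¬file_minutes); since O(¬stand_down), deontic closure gives O(¬file_minutes).
Premise 8, O(¬register_minutes → file_minutes), contraposes to O(¬file_minutes → register_minutes); with O(¬file_minutes) we get O(register_minutes).
The contrapositive of premise 4 (O(¬reconcile_roster → ¬register_minutes)) is O(register_minutes → reconcile_roster), and O(register_minutes) is already established, so O(reconcile_roster).
Premises 1, 6, 7 do not contribute to this derivation.
So O(reconcile_roster) holds, i.e. F(¬reconcile_roster). The claim follows.

Yes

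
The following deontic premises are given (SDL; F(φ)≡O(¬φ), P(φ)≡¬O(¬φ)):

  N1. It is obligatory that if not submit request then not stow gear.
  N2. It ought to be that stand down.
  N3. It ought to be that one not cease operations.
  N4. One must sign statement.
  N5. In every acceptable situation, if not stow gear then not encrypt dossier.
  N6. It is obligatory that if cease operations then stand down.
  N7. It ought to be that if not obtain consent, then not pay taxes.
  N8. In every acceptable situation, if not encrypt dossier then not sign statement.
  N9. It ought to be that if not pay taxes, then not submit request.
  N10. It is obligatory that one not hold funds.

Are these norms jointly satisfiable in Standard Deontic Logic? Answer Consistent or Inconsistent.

Consistent

Premise 6 is O(cease_operations → stand_down); even if O(stand_down) held, inferring O(cease_operations) would be affirming the consequent — invalid.
So O(cease_operations) is not derivable, and the apparent clash with O(¬cease_operations) does not arise.
A world satisfying every obligation exists (e.g. cease_operations=false, encrypt_dossier=true, hold_funds=false, obtain_consent=true, pay_taxes=true, sign_statement=true, stand_down=true, stow_gear=true, submit_request=true); no atom is both obligatory and forbidden, so the set is consistent.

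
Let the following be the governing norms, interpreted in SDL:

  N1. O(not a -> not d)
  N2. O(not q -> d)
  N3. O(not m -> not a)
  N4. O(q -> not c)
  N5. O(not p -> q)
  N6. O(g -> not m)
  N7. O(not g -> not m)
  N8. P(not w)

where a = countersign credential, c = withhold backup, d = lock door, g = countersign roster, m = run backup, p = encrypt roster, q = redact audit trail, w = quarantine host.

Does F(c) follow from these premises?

Yes

By case analysis on not g: premise 7 gives O(not g -> not m) and premise 6 gives O(g -> not m), so O(not m) either way.
With premise 3, O(not m -> not a), the K-axiom yields O(not a).
With premise 1, O(not a -> not d), the K-axiom yields O(not d).
Premise 2, O(not q -> d), contraposes to O(not d -> q); with O(not d) we get O(q).
From O(q) and premise 4, O(q -> not c), we obtain O(not c).
Premises 5, 8 do not contribute to this derivation.
So O(not c) holds, i.e. F(c). The claim follows.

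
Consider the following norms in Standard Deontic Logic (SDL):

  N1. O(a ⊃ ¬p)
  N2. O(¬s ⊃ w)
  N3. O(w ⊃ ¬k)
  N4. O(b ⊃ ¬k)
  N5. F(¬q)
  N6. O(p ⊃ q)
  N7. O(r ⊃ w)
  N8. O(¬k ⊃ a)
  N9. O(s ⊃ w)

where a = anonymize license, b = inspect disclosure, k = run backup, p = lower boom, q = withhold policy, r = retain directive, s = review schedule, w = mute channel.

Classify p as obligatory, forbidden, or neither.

By case analysis on s: premise 9 gives O(s ⊃ w) and premise 2 gives O(¬s ⊃ w), so O(w) either way.
From O(w) and premise 3, O(w ⊃ ¬k), we obtain O(¬k).
With premise 8, O(¬k ⊃ a), the K-axiom yields O(a).
With premise 1, O(a ⊃ ¬p), the K-axiom yields O(¬p).
Premises 4, 5, 6, 7 do not contribute to this derivation.
Thus O(¬p), which is F(p): p is forbidden.

Forbidden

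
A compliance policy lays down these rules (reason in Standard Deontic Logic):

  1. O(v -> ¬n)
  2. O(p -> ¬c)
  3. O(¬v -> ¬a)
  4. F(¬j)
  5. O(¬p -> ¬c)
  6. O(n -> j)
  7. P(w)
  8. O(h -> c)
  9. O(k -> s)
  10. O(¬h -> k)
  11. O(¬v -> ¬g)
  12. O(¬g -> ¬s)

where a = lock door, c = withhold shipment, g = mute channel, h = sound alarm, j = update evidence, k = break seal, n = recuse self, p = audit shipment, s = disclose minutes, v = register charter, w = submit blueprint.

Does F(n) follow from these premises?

By case analysis on p: premise 2 gives O(p -> ¬c) and premise 5 gives O(¬p -> ¬c), so O(¬c) either way.
Premise 8 is O(h -> c); contrapositively O(¬c -> ¬h). Since O(¬c) holds, K gives O(¬h).
From O(¬h) and premise 10, O(¬h -> k), we obtain O(k).
With premise 9, O(k -> s), the K-axiom yields O(s).
Premise 12, O(¬g -> ¬s), contraposes to O(s -> g); with O(s) we get O(g).
Premise 11, O(¬v -> ¬g), contraposes to O(g -> v); with O(g) we get O(v).
With premise 1, O(v -> ¬n), the K-axiom yields O(¬n).
Premises 3, 4, 6, 7 do not contribute to this derivation.
So O(¬n) holds, i.e. F(n). The claim follows.

Yes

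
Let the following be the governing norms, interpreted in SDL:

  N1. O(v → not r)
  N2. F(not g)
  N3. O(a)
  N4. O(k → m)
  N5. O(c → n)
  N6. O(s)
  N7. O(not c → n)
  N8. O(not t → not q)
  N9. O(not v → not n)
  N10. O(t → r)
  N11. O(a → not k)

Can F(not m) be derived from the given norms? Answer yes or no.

No

Premise 4 is O(k → m), but O(k) is not derivable from the premises, so it does not yield O(m).
No other premise forces O(m). An ideal world satisfying every premise can still have not m true, so F(not m) is not derivable.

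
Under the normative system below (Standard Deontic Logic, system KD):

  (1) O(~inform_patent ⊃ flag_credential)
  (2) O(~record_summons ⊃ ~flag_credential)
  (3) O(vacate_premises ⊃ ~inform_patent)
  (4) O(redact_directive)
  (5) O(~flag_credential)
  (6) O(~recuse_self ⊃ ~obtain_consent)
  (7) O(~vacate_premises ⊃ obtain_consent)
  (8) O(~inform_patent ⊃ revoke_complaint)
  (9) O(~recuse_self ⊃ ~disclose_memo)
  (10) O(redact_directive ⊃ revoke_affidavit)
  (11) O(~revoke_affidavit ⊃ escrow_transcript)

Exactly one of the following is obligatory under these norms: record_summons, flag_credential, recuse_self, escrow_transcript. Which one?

recuse_self

From premise 5 we have O(~flag_credential).
The contrapositive of premise 1 (O(~inform_patent ⊃ flag_credential)) is O(~flag_credential ⊃ inform_patent), and O(~flag_credential) is already established, so O(inform_patent).
Premise 3 is O(vacate_premises ⊃ ~inform_patent); contrapositively O(inform_patent ⊃ ~vacate_premises). Since O(inform_patent) holds, K gives O(~vacate_premises).
Premise 7 is O(~vacate_premises ⊃ obtain_consent); since O(~vacate_premises), deontic closure gives O(obtain_consent).
Premise 6, O(~recuse_self ⊃ ~obtain_consent), contraposes to O(obtain_consent ⊃ recuse_self); with O(obtain_consent) we get O(recuse_self).
So O(recuse_self) holds — recuse_self is obligatory. None of the other listed options is made obligatory by any chain of premises.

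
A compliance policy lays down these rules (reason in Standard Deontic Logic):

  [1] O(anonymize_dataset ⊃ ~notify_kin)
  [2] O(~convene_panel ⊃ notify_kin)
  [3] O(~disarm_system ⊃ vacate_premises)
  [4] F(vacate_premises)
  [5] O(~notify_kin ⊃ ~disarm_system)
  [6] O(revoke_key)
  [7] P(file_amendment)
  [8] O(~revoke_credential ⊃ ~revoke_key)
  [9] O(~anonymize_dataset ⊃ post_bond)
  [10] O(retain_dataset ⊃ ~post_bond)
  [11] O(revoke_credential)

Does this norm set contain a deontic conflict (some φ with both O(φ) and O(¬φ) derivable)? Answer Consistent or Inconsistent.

Premise 8 is O(~revoke_credential ⊃ ~revoke_key), but O(~revoke_credential) is not derivable from the premises, so it does not yield O(~revoke_key).
So O(~revoke_key) is not derivable, and the apparent clash with O(revoke_key) does not arise.
A world satisfying every obligation exists (e.g. anonymize_dataset=false, convene_panel=false, disarm_system=true, file_amendment=false, notify_kin=true, post_bond=true, retain_dataset=false, revoke_credential=true, revoke_key=true, vacate_premises=false); no atom is both obligatory and forbidden, so the set is consistent.

Consistent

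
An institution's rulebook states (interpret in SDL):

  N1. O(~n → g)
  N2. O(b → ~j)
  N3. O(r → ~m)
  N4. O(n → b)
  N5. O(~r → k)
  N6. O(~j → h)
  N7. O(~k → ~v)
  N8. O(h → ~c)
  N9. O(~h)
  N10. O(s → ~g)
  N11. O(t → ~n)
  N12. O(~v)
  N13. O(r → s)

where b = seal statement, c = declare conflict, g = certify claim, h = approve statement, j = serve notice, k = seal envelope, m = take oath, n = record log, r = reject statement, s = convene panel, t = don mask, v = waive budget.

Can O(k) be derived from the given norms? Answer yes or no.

From premise 9 we have O(~h).
Premise 6 is O(~j → h); contrapositively O(~h → j). Since O(~h) holds, K gives O(j).
Premise 2, O(b → ~j), contraposes to O(j → ~b); with O(j) we get O(~b).
Premise 4 is O(n → b); contrapositively O(~b → ~n). Since O(~b) holds, K gives O(~n).
From O(~n) and premise 1, O(~n → g), we obtain O(g).
Premise 10 is O(s → ~g); contrapositively O(g → ~s). Since O(g) holds, K gives O(~s).
The contrapositive of premise 13 (O(r → s)) is O(~s → ~r), and O(~s) is already established, so O(~r).
With premise 5, O(~r → k), the K-axiom yields O(k).
Premises 3, 7, 8, 11, 12 do not contribute to this derivation.
So O(k) follows.

Yes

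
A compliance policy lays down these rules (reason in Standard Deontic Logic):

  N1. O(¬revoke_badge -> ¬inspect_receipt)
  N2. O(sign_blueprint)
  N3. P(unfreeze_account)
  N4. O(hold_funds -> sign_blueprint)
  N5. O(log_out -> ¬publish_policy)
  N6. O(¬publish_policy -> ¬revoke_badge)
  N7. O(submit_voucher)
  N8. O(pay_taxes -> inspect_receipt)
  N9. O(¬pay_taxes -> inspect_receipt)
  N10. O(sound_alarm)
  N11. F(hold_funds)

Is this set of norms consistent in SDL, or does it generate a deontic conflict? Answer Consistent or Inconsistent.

Consistent

Premise 4 is O(hold_funds -> sign_blueprint); even if O(sign_blueprint) held, inferring O(hold_funds) would be affirming the consequent — invalid.
So O(hold_funds) is not derivable, and the apparent clash with O(¬hold_funds) does not arise.
A world satisfying every obligation exists (e.g. hold_funds=false, inspect_receipt=true, log_out=false, pay_taxes=false, publish_policy=true, revoke_badge=true, sign_blueprint=true, sound_alarm=true, submit_voucher=true, unfreeze_account=false); no atom is both obligatory and forbidden, so the set is consistent.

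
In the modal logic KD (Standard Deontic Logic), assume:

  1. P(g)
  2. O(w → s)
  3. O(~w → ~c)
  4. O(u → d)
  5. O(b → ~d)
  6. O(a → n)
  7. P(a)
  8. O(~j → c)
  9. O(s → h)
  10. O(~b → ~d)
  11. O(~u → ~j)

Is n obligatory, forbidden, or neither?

Premise 6 is O(a → n), but O(a) is not derivable from the premises (the permission P(a) asserts only ~O(~a), not O(a)), so it does not yield O(n).
No premise or chain of K-axiom applications forces O(n), and none forces O(~n). So n is neither obligatory nor forbidden under these norms.

Neither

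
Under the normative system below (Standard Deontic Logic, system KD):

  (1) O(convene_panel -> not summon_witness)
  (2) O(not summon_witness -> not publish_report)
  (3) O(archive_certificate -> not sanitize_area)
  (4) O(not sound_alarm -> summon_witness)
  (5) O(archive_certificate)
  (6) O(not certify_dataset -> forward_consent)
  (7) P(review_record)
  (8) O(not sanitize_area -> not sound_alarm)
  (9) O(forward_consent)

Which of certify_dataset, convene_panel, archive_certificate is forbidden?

Premise 5 states O(archive_certificate) outright.
Applying K to premise 3 (O(archive_certificate -> not sanitize_area)) and O(archive_certificate) yields O(not sanitize_area).
From O(not sanitize_area) and premise 8, O(not sanitize_area -> not sound_alarm), we obtain O(not sound_alarm).
Premise 4 is O(not sound_alarm -> summon_witness); since O(not sound_alarm), deontic closure gives O(summon_witness).
The contrapositive of premise 1 (O(convene_panel -> not summon_witness)) is O(summon_witness -> not convene_panel), and O(summon_witness) is already established, so O(not convene_panel).
So O(not convene_panel) holds, i.e. convene_panel is forbidden. None of the other listed options is forbidden under the premises.

convene_panel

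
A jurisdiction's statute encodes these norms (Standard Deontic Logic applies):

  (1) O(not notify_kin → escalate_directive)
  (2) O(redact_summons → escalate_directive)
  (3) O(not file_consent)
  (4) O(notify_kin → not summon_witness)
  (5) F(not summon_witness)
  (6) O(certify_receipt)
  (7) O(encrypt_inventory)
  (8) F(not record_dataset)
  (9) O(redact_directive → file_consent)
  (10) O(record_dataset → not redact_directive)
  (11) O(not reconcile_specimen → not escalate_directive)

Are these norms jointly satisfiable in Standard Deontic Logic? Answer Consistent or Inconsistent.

Premise 9 is O(redact_directive → file_consent), but O(redact_directive) is not derivable from the premises, so it does not yield O(file_consent).
So O(file_consent) is not derivable, and the apparent clash with O(not file_consent) does not arise.
A world satisfying every obligation exists (e.g. certify_receipt=true, encrypt_inventory=true, escalate_directive=true, file_consent=false, notify_kin=false, reconcile_specimen=true, record_dataset=true, redact_directive=false, redact_summons=false, summon_witness=true); no atom is both obligatory and forbidden, so the set is consistent.

Consistent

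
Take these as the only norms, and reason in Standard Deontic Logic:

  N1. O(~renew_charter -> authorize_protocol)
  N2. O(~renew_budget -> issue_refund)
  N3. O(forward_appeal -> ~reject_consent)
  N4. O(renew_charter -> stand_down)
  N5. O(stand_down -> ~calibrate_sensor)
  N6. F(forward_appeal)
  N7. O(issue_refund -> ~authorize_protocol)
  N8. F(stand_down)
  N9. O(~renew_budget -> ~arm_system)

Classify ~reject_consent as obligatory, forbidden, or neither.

Premise 3 is O(forward_appeal -> ~reject_consent), but O(forward_appeal) is not derivable from the premises, so it does not yield O(~reject_consent).
No premise or chain of K-axiom applications forces O(~reject_consent), and none forces O(reject_consent). So ~reject_consent is neither obligatory nor forbidden under these norms.

Neither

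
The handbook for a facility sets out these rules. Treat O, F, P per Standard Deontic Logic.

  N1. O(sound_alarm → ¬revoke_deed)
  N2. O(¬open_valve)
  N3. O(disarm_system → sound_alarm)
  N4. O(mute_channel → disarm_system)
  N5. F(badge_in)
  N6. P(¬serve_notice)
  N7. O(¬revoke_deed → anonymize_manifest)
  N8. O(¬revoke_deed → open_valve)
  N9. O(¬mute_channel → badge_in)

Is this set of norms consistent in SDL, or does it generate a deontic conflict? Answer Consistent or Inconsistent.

Inconsistent

Premise 2 states O(¬open_valve) outright.
Premise 8 is O(¬revoke_deed → open_valve); contrapositively O(¬open_valve → revoke_deed). Since O(¬open_valve) holds, K gives O(revoke_deed).
Premise 1, O(sound_alarm → ¬revoke_deed), contraposes to O(revoke_deed → ¬sound_alarm); with O(revoke_deed) we get O(¬sound_alarm).
Premise 3, O(disarm_system → sound_alarm), contraposes to O(¬sound_alarm → ¬disarm_system); with O(¬sound_alarm) we get O(¬disarm_system).
The contrapositive of premise 4 (O(mute_channel → disarm_system)) is O(¬disarm_system → ¬mute_channel), and O(¬disarm_system) is already established, so O(¬mute_channel).
Applying K to premise 9 (O(¬mute_channel → badge_in)) and O(¬mute_channel) yields O(badge_in).
But premise 5, F(badge_in), means O(¬badge_in).
We now have both O(badge_in) and O(¬badge_in) — badge_in is simultaneously obligatory and forbidden, violating the D-axiom.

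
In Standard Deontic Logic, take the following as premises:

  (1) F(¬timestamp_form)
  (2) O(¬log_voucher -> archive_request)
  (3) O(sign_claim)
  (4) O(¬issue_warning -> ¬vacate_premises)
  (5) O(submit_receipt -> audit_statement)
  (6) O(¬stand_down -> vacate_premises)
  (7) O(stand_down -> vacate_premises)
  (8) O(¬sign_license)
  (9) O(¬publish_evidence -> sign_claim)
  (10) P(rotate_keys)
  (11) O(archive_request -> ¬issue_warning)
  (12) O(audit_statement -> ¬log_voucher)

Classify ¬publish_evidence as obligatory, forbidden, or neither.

Premise 9 is O(¬publish_evidence -> sign_claim); even if O(sign_claim) held, inferring O(¬publish_evidence) would be affirming the consequent — invalid.
No premise or chain of K-axiom applications forces O(¬publish_evidence), and none forces O(publish_evidence). So ¬publish_evidence is neither obligatory nor forbidden under these norms.

Neither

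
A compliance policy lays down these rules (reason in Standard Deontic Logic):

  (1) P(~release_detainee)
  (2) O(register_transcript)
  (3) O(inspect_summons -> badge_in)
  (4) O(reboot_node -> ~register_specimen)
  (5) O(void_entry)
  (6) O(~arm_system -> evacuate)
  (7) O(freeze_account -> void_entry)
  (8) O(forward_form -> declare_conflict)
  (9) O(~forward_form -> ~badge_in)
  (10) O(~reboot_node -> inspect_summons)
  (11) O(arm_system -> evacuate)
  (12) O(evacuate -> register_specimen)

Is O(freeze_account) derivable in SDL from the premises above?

No

Premise 7 is O(freeze_account -> void_entry); even if O(void_entry) held, inferring O(freeze_account) would be affirming the consequent — invalid.
No other premise forces O(freeze_account). An ideal world satisfying every premise can still have freeze_account false, so O(freeze_account) is not derivable.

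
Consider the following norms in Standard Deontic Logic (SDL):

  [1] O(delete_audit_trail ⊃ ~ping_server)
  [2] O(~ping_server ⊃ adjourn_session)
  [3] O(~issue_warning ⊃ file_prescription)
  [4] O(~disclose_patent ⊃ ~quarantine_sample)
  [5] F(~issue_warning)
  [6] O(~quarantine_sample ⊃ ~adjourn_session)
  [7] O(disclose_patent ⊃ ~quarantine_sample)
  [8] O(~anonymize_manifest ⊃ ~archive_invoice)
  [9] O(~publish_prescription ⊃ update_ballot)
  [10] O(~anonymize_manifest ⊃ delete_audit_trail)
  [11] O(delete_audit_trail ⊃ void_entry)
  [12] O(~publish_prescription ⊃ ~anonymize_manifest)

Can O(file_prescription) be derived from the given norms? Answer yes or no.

No

Premise 3 is O(~issue_warning ⊃ file_prescription), but O(~issue_warning) is not derivable from the premises, so it does not yield O(file_prescription).
No other premise forces O(file_prescription). An ideal world satisfying every premise can still have file_prescription false, so O(file_prescription) is not derivable.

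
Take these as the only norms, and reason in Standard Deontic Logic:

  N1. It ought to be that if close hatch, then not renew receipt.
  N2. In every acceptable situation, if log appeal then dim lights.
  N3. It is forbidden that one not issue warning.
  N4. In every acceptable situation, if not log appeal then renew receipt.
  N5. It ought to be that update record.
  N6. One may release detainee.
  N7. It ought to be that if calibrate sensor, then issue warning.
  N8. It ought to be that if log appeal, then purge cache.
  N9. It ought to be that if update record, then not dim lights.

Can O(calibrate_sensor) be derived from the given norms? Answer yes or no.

No

Premise 7 is O(calibrate_sensor → issue_warning); even if O(issue_warning) held, inferring O(calibrate_sensor) would be affirming the consequent — invalid.
No other premise forces O(calibrate_sensor). An ideal world satisfying every premise can still have calibrate_sensor false, so O(calibrate_sensor) is not derivable.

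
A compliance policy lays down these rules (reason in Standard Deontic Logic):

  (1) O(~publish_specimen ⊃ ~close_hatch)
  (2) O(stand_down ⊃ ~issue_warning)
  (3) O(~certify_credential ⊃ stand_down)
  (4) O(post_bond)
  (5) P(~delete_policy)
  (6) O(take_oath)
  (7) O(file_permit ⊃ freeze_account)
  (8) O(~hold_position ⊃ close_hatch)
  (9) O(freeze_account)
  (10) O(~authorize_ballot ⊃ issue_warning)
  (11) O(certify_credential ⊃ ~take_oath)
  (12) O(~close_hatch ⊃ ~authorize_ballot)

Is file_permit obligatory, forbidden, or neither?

Premise 7 is O(file_permit ⊃ freeze_account); even if O(freeze_account) held, inferring O(file_permit) would be affirming the consequent — invalid.
No premise or chain of K-axiom applications forces O(file_permit), and none forces O(~file_permit). So file_permit is neither obligatory nor forbidden under these norms.

Neither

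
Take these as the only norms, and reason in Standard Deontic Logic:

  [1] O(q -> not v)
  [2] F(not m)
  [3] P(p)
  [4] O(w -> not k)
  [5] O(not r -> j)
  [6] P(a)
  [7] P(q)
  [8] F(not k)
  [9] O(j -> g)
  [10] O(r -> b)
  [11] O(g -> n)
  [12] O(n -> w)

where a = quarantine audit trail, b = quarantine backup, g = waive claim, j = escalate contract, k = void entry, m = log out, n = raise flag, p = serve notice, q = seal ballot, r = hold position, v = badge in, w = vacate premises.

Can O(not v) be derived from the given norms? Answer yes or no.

Premise 1 is O(q -> not v), but O(q) is not derivable from the premises (the permission P(q) asserts only not O(not q), not O(q)), so it does not yield O(not v).
No other premise forces O(not v). An ideal world satisfying every premise can still have not v false, so O(not v) is not derivable.

No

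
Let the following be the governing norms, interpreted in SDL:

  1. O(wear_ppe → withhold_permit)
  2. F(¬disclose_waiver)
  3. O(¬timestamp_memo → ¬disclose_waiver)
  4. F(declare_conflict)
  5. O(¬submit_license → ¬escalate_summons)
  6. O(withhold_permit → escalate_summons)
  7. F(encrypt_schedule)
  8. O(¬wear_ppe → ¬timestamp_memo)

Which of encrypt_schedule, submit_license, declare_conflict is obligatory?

submit_license

Premise 2 is F(¬disclose_waiver), i.e. O(disclose_waiver).
Premise 3 is O(¬timestamp_memo → ¬disclose_waiver); contrapositively O(disclose_waiver → timestamp_memo). Since O(disclose_waiver) holds, K gives O(timestamp_memo).
Premise 8, O(¬wear_ppe → ¬timestamp_memo), contraposes to O(timestamp_memo → wear_ppe); with O(timestamp_memo) we get O(wear_ppe).
With premise 1, O(wear_ppe → withhold_permit), the K-axiom yields O(withhold_permit).
Premise 6 is O(withhold_permit → escalate_summons); since O(withhold_permit), deontic closure gives O(escalate_summons).
Premise 5 is O(¬submit_license → ¬escalate_summons); contrapositively O(escalate_summons → submit_license). Since O(escalate_summons) holds, K gives O(submit_license).
So O(submit_license) holds — submit_license is obligatory. None of the other listed options is made obligatory by any chain of premises.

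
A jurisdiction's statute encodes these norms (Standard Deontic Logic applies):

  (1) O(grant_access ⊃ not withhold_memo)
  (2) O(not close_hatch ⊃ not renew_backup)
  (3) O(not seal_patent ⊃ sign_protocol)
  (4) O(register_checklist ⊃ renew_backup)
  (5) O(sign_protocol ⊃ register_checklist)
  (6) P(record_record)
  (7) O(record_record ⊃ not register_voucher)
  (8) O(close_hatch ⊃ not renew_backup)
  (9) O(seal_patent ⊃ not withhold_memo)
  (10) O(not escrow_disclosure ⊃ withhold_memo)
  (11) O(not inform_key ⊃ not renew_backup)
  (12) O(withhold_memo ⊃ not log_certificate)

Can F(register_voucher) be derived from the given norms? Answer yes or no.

No

Premise 7 is O(record_record ⊃ not register_voucher), but O(record_record) is not derivable from the premises (the permission P(record_record) asserts only not O(not record_record), not O(record_record)), so it does not yield O(not register_voucher).
No other premise forces O(not register_voucher). An ideal world satisfying every premise can still have register_voucher true, so F(register_voucher) is not derivable.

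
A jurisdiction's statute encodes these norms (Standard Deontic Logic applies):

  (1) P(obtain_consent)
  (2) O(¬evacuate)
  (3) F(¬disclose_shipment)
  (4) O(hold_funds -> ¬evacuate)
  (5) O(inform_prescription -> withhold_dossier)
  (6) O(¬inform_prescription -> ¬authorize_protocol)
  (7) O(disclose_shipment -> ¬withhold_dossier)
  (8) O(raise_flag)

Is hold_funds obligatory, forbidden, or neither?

Premise 4 is O(hold_funds -> ¬evacuate); even if O(¬evacuate) held, inferring O(hold_funds) would be affirming the consequent — invalid.
No premise or chain of K-axiom applications forces O(hold_funds), and none forces O(¬hold_funds). So hold_funds is neither obligatory nor forbidden under these norms.

Neither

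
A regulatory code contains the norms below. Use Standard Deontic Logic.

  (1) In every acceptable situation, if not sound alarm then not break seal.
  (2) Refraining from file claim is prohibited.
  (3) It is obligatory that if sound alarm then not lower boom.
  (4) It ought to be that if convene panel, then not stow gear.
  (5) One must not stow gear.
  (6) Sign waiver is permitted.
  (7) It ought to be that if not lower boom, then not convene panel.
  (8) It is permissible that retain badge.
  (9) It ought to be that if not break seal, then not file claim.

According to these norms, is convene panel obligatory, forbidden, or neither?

Premise 2, F(¬file_claim), is equivalent to O(file_claim).
Premise 9 is O(¬break_seal → ¬file_claim); contrapositively O(file_claim → break_seal). Since O(file_claim) holds, K gives O(break_seal).
Premise 1, O(¬sound_alarm → ¬break_seal), contraposes to O(break_seal → sound_alarm); with O(break_seal) we get O(sound_alarm).
Applying K to premise 3 (O(sound_alarm → ¬lower_boom)) and O(sound_alarm) yields O(¬lower_boom).
Applying K to premise 7 (O(¬lower_boom → ¬convene_panel)) and O(¬lower_boom) yields O(¬convene_panel).
Premises 4, 5, 6, 8 do not contribute to this derivation.
Thus O(¬convene_panel), which is F(convene_panel): convene_panel is forbidden.

Forbidden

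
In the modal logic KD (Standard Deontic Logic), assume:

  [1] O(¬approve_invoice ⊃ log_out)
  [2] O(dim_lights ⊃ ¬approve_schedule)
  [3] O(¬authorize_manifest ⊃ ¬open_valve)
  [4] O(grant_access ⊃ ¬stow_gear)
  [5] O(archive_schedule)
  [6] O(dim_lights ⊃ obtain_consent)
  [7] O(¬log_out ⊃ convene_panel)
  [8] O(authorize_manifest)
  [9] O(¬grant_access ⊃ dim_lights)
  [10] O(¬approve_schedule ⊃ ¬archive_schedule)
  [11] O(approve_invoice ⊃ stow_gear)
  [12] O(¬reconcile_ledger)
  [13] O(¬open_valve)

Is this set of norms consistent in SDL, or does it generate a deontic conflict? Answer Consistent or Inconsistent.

Premise 3 is O(¬authorize_manifest ⊃ ¬open_valve); even if O(¬open_valve) held, inferring O(¬authorize_manifest) would be affirming the consequent — invalid.
So O(¬authorize_manifest) is not derivable, and the apparent clash with O(authorize_manifest) does not arise.
A world satisfying every obligation exists (e.g. approve_invoice=false, approve_schedule=true, archive_schedule=true, authorize_manifest=true, convene_panel=false, dim_lights=false, grant_access=true, log_out=true, obtain_consent=false, open_valve=false, reconcile_ledger=false, stow_gear=false); no atom is both obligatory and forbidden, so the set is consistent.

Consistent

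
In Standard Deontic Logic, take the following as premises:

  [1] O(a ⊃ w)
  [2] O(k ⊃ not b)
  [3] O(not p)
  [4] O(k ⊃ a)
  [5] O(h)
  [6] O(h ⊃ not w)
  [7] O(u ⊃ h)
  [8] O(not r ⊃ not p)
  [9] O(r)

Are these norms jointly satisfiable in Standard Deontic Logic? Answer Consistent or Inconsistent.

Premise 8 is O(not r ⊃ not p); even if O(not p) held, inferring O(not r) would be affirming the consequent — invalid.
So O(not r) is not derivable, and the apparent clash with O(r) does not arise.
A world satisfying every obligation exists (e.g. a=false, b=false, h=true, k=false, p=false, r=true, u=false, w=false); no atom is both obligatory and forbidden, so the set is consistent.

Consistent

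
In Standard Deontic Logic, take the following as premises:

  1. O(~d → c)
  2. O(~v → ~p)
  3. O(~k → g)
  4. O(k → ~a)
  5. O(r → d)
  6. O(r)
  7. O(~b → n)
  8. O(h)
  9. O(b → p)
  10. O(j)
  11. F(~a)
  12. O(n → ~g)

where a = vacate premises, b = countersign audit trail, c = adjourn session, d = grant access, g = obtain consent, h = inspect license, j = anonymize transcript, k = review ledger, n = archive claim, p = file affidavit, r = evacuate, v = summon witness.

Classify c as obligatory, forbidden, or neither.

Premise 1 is O(~d → c), but O(~d) is not derivable from the premises, so it does not yield O(c).
No premise or chain of K-axiom applications forces O(c), and none forces O(~c). So c is neither obligatory nor forbidden under these norms.

Neither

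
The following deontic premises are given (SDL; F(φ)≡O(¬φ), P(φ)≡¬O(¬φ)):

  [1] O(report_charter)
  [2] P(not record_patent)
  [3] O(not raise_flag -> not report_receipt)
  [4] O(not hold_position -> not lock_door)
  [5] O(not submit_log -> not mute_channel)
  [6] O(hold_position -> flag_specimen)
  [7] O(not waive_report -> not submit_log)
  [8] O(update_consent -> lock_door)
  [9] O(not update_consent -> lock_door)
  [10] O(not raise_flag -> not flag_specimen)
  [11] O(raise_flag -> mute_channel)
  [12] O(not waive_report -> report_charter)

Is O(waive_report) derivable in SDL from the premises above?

Premises 8 and 9 cover both cases: O(update_consent -> lock_door) and O(not update_consent -> lock_door). Since update_consent ∨ not update_consent is a tautology, O(lock_door) follows.
The contrapositive of premise 4 (O(not hold_position -> not lock_door)) is O(lock_door -> hold_position), and O(lock_door) is already established, so O(hold_position).
With premise 6, O(hold_position -> flag_specimen), the K-axiom yields O(flag_specimen).
The contrapositive of premise 10 (O(not raise_flag -> not flag_specimen)) is O(flag_specimen -> raise_flag), and O(flag_specimen) is already established, so O(raise_flag).
With premise 11, O(raise_flag -> mute_channel), the K-axiom yields O(mute_channel).
Premise 5, O(not submit_log -> not mute_channel), contraposes to O(mute_channel -> submit_log); with O(mute_channel) we get O(submit_log).
Premise 7, O(not waive_report -> not submit_log), contraposes to O(submit_log -> waive_report); with O(submit_log) we get O(waive_report).
Premises 1, 2, 3, 12 do not contribute to this derivation.
So O(waive_report) follows.

Yes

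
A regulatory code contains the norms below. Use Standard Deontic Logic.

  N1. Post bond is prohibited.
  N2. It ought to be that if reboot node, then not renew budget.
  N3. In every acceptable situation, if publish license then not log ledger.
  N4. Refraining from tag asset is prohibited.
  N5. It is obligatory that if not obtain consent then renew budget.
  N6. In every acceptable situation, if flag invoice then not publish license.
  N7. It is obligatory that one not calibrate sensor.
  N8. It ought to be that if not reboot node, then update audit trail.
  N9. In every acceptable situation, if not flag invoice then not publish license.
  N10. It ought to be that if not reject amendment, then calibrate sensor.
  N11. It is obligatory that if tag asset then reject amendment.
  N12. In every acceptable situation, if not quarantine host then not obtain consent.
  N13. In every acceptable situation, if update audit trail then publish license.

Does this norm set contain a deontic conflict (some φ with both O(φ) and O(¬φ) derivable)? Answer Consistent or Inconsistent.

Consistent

Premise 10 is O(¬reject_amendment → calibrate_sensor), but O(¬reject_amendment) is not derivable from the premises, so it does not yield O(calibrate_sensor).
So O(calibrate_sensor) is not derivable, and the apparent clash with O(¬calibrate_sensor) does not arise.
A world satisfying every obligation exists (e.g. calibrate_sensor=false, flag_invoice=false, log_ledger=false, obtain_consent=true, post_bond=false, publish_license=false, quarantine_host=true, reboot_node=true, reject_amendment=true, renew_budget=false, tag_asset=true, update_audit_trail=false); no atom is both obligatory and forbidden, so the set is consistent.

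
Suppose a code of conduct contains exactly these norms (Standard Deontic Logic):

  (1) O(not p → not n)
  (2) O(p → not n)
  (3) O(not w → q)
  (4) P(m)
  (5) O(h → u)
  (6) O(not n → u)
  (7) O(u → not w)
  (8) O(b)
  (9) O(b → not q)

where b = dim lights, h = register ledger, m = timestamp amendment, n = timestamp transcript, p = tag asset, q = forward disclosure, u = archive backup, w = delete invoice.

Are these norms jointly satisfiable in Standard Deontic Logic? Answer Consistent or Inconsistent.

Inconsistent

By case analysis on not p: premise 1 gives O(not p → not n) and premise 2 gives O(p → not n), so O(not n) either way.
With premise 6, O(not n → u), the K-axiom yields O(u).
From O(u) and premise 7, O(u → not w), we obtain O(not w).
Premise 3 is O(not w → q); since O(not w), deontic closure gives O(q).
The contrapositive of premise 9 (O(b → not q)) is O(q → not b), and O(q) is already established, so O(not b).
But premise 8 directly asserts O(b).
We now have both O(not b) and O(b) — b is simultaneously obligatory and forbidden, violating the D-axiom.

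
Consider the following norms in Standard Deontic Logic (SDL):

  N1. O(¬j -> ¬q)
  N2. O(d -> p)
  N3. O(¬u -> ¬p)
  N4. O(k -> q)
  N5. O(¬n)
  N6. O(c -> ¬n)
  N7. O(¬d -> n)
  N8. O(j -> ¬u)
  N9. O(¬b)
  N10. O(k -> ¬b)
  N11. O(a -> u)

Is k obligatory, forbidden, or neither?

From premise 5 we have O(¬n).
Premise 7 is O(¬d -> n); contrapositively O(¬n -> d). Since O(¬n) holds, K gives O(d).
Premise 2 is O(d -> p); since O(d), deontic closure gives O(p).
Premise 3 is O(¬u -> ¬p); contrapositively O(p -> u). Since O(p) holds, K gives O(u).
The contrapositive of premise 8 (O(j -> ¬u)) is O(u -> ¬j), and O(u) is already established, so O(¬j).
From O(¬j) and premise 1, O(¬j -> ¬q), we obtain O(¬q).
Premise 4, O(k -> q), contraposes to O(¬q -> ¬k); with O(¬q) we get O(¬k).
Premises 6, 9, 10, 11 do not contribute to this derivation.
Thus O(¬k), which is F(k): k is forbidden.

Forbidden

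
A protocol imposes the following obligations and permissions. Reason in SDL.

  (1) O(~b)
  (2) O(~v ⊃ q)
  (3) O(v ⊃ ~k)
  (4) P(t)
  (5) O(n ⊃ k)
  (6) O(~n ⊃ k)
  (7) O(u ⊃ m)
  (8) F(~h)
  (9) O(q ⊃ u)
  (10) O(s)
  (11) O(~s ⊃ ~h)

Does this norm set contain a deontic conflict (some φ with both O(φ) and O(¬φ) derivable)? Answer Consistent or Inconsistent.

Consistent

Premise 11 is O(~s ⊃ ~h), but O(~s) is not derivable from the premises, so it does not yield O(~h).
So O(~h) is not derivable, and the apparent clash with O(h) does not arise.
A world satisfying every obligation exists (e.g. b=false, h=true, k=true, m=true, n=false, q=true, s=true, t=false, u=true, v=false); no atom is both obligatory and forbidden, so the set is consistent.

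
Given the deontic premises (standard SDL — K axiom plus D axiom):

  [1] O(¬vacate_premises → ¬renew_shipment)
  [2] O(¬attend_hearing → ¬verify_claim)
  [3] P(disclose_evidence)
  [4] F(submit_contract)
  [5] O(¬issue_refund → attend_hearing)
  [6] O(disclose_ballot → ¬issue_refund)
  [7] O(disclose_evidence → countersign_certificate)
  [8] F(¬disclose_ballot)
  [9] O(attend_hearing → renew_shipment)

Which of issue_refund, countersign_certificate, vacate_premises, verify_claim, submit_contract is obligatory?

vacate_premises

Premise 8, F(¬disclose_ballot), is equivalent to O(disclose_ballot).
With premise 6, O(disclose_ballot → ¬issue_refund), the K-axiom yields O(¬issue_refund).
Premise 5 is O(¬issue_refund → attend_hearing); since O(¬issue_refund), deontic closure gives O(attend_hearing).
Applying K to premise 9 (O(attend_hearing → renew_shipment)) and O(attend_hearing) yields O(renew_shipment).
The contrapositive of premise 1 (O(¬vacate_premises → ¬renew_shipment)) is O(renew_shipment → vacate_premises), and O(renew_shipment) is already established, so O(vacate_premises).
So O(vacate_premises) holds — vacate_premises is obligatory. None of the other listed options is made obligatory by any chain of premises.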